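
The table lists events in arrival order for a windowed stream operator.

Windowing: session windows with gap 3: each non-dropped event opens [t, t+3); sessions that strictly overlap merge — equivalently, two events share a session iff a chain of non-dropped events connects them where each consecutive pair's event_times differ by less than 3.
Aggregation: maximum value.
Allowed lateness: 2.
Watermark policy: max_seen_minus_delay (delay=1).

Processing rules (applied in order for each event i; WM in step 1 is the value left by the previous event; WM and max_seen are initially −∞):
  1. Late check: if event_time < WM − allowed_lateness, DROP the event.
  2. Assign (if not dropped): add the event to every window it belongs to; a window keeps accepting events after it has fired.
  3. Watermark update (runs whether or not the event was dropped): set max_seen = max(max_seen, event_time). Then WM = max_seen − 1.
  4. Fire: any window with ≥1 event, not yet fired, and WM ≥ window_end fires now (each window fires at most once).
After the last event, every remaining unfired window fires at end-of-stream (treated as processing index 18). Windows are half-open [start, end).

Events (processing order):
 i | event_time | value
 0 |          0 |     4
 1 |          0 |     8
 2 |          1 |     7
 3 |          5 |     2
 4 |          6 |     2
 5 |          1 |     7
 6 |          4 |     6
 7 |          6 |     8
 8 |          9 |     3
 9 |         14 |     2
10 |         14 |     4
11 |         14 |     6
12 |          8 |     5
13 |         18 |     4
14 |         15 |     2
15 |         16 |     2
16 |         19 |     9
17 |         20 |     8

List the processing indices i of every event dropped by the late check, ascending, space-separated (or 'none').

i=0 t=0 v=4: → [0,3); WM=-1
i=1 t=0 v=8: → [0,3); WM=-1
i=2 t=1 v=7: → [0,4); WM=0
i=3 t=5 v=2: → [5,8); WM=4
i=4 t=6 v=2: → [5,9); WM=5
i=5 t=1 v=7: DROP (t<5-2); WM=5
i=6 t=4 v=6: → [4,9); WM=5
i=7 t=6 v=8: → [4,9); WM=5
i=8 t=9 v=3: → [9,12); WM=8
i=9 t=14 v=2: → [14,17); WM=13
i=10 t=14 v=4: → [14,17); WM=13
i=11 t=14 v=6: → [14,17); WM=13
i=12 t=8 v=5: DROP (t<13-2); WM=13
i=13 t=18 v=4: → [18,21); WM=17
i=14 t=15 v=2: → [14,18); WM=17
i=15 t=16 v=2: → [14,21); WM=17
i=16 t=19 v=9: → [14,22); WM=18
i=17 t=20 v=8: → [14,23); WM=19

5 12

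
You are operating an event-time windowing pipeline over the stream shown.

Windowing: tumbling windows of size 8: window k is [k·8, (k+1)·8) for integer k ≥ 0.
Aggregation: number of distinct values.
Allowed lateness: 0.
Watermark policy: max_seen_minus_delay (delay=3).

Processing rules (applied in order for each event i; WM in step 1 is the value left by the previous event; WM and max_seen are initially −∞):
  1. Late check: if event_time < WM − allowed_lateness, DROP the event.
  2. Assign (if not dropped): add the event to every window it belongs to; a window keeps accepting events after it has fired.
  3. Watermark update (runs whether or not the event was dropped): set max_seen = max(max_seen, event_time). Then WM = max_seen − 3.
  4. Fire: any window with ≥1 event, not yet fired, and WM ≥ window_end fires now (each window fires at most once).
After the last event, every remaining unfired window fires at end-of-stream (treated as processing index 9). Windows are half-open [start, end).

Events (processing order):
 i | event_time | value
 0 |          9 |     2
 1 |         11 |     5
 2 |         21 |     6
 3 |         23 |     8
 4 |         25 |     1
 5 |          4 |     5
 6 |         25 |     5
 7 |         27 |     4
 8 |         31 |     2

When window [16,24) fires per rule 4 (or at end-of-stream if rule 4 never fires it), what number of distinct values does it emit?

2

i=0 t=9 v=2: → [8,16); WM=6
i=1 t=11 v=5: → [8,16); WM=8
i=2 t=21 v=6: → [16,24); WM=18; [8,16) fires=2
i=3 t=23 v=8: → [16,24); WM=20
i=4 t=25 v=1: → [24,32); WM=22
i=5 t=4 v=5: DROP (t<22-0); WM=22
i=6 t=25 v=5: → [24,32); WM=22
i=7 t=27 v=4: → [24,32); WM=24; [16,24) fires=2
i=8 t=31 v=2: → [24,32); WM=28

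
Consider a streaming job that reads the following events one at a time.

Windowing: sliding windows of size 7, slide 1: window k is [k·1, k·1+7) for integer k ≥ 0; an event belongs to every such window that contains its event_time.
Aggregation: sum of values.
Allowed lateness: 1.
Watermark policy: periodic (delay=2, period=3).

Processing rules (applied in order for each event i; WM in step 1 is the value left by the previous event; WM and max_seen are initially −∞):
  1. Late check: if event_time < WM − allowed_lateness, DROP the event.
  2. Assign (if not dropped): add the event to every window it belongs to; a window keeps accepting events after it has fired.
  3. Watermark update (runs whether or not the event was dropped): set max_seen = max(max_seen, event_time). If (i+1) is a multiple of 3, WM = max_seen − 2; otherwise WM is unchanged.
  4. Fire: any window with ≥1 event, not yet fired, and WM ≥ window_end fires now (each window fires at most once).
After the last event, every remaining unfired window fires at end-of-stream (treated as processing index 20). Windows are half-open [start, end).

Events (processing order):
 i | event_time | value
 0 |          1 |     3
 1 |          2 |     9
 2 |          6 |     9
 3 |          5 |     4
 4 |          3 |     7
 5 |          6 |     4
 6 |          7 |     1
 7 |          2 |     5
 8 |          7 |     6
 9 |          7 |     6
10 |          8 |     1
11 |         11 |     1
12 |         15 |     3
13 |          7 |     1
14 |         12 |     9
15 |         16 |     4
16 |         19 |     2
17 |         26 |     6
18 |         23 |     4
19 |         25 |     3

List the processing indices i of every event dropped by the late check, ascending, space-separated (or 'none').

i=0 t=1 v=3: → [1,8),[0,7); WM=−∞
i=1 t=2 v=9: → [2,9),[1,8),[0,7); WM=−∞
i=2 t=6 v=9: → [6,13),[5,12),[4,11),[3,10),[2,9),[1,8),[0,7); WM=4
i=3 t=5 v=4: → [5,12),[4,11),[3,10),[2,9),[1,8),[0,7); WM=4
i=4 t=3 v=7: → [3,10),[2,9),[1,8),[0,7); WM=4
i=5 t=6 v=4: → [6,13),[5,12),[4,11),[3,10),[2,9),[1,8),[0,7); WM=4
i=6 t=7 v=1: → [7,14),[6,13),[5,12),[4,11),[3,10),[2,9),[1,8); WM=4
i=7 t=2 v=5: DROP (t<4-1); WM=4
i=8 t=7 v=6: → [7,14),[6,13),[5,12),[4,11),[3,10),[2,9),[1,8); WM=5
i=9 t=7 v=6: → [7,14),[6,13),[5,12),[4,11),[3,10),[2,9),[1,8); WM=5
i=10 t=8 v=1: → [8,15),[7,14),[6,13),[5,12),[4,11),[3,10),[2,9); WM=5
i=11 t=11 v=1: → [11,18),[10,17),[9,16),[8,15),[7,14),[6,13),[5,12); WM=9; [0,7) fires=36 [1,8) fires=49 [2,9) fires=47
i=12 t=15 v=3: → [15,22),[14,21),[13,20),[12,19),[11,18),[10,17),[9,16); WM=9
i=13 t=7 v=1: DROP (t<9-1); WM=9
i=14 t=12 v=9: → [12,19),[11,18),[10,17),[9,16),[8,15),[7,14),[6,13); WM=13; [3,10) fires=38 [4,11) fires=31 [5,12) fires=32 [6,13) fires=37
i=15 t=16 v=4: → [16,23),[15,22),[14,21),[13,20),[12,19),[11,18),[10,17); WM=13
i=16 t=19 v=2: → [19,26),[18,25),[17,24),[16,23),[15,22),[14,21),[13,20); WM=13
i=17 t=26 v=6: → [26,33),[25,32),[24,31),[23,30),[22,29),[21,28),[20,27); WM=24; [7,14) fires=24 [8,15) fires=11 [9,16) fires=13 [10,17) fires=17 [11,18) fires=17 [12,19) fires=16 [13,20) fires=9 [14,21) fires=9 [15,22) fires=9 [16,23) fires=6 [17,24) fires=2
i=18 t=23 v=4: → [23,30),[22,29),[21,28),[20,27),[19,26),[18,25),[17,24); WM=24
i=19 t=25 v=3: → [25,32),[24,31),[23,30),[22,29),[21,28),[20,27),[19,26); WM=24

7 13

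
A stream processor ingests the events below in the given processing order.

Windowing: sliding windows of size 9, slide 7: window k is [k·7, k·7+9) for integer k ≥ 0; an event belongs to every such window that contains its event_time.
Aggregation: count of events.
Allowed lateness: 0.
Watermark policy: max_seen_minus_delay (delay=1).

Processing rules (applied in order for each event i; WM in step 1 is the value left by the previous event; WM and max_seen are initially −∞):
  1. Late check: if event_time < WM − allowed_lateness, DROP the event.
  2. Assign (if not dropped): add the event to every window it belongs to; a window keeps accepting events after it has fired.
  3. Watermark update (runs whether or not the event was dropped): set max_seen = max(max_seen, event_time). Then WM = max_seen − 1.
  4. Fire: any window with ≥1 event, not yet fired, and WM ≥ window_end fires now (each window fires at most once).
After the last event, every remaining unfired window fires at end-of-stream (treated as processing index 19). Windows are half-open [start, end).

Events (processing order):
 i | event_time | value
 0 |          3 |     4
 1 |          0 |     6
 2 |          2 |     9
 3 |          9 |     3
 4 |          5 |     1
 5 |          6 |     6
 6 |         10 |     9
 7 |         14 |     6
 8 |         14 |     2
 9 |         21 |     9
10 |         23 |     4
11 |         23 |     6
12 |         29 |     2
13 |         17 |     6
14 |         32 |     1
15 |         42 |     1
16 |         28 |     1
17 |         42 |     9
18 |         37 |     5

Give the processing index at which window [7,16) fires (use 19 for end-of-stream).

i=0 t=3 v=4: → [0,9); WM=2
i=1 t=0 v=6: DROP (t<2-0); WM=2
i=2 t=2 v=9: → [0,9); WM=2
i=3 t=9 v=3: → [7,16); WM=8
i=4 t=5 v=1: DROP (t<8-0); WM=8
i=5 t=6 v=6: DROP (t<8-0); WM=8
i=6 t=10 v=9: → [7,16); WM=9; [0,9) fires=2
i=7 t=14 v=6: → [14,23),[7,16); WM=13
i=8 t=14 v=2: → [14,23),[7,16); WM=13
i=9 t=21 v=9: → [21,30),[14,23); WM=20; [7,16) fires=4
i=10 t=23 v=4: → [21,30); WM=22
i=11 t=23 v=6: → [21,30); WM=22
i=12 t=29 v=2: → [28,37),[21,30); WM=28; [14,23) fires=3
i=13 t=17 v=6: DROP (t<28-0); WM=28
i=14 t=32 v=1: → [28,37); WM=31; [21,30) fires=4
i=15 t=42 v=1: → [42,51),[35,44); WM=41; [28,37) fires=2
i=16 t=28 v=1: DROP (t<41-0); WM=41
i=17 t=42 v=9: → [42,51),[35,44); WM=41
i=18 t=37 v=5: DROP (t<41-0); WM=41

9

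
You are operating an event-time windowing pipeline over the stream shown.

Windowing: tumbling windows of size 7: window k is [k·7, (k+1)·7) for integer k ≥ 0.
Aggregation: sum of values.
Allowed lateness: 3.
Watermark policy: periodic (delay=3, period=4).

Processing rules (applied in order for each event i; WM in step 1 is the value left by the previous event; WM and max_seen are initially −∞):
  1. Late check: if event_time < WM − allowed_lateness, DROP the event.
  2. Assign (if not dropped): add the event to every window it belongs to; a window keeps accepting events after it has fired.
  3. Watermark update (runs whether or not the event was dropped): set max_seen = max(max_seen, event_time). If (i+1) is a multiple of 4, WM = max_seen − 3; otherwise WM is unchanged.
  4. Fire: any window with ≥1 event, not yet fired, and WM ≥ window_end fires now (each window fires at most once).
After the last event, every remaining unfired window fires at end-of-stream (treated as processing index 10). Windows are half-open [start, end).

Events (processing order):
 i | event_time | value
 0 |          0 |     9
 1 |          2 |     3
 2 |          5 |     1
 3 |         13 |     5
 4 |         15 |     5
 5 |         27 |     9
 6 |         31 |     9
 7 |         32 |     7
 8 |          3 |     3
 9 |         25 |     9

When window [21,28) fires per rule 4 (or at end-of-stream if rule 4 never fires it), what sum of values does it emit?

9

i=0 t=0 v=9: → [0,7); WM=−∞
i=1 t=2 v=3: → [0,7); WM=−∞
i=2 t=5 v=1: → [0,7); WM=−∞
i=3 t=13 v=5: → [7,14); WM=10; [0,7) fires=13
i=4 t=15 v=5: → [14,21); WM=10
i=5 t=27 v=9: → [21,28); WM=10
i=6 t=31 v=9: → [28,35); WM=10
i=7 t=32 v=7: → [28,35); WM=29; [7,14) fires=5 [14,21) fires=5 [21,28) fires=9
i=8 t=3 v=3: DROP (t<29-3); WM=29
i=9 t=25 v=9: DROP (t<29-3); WM=29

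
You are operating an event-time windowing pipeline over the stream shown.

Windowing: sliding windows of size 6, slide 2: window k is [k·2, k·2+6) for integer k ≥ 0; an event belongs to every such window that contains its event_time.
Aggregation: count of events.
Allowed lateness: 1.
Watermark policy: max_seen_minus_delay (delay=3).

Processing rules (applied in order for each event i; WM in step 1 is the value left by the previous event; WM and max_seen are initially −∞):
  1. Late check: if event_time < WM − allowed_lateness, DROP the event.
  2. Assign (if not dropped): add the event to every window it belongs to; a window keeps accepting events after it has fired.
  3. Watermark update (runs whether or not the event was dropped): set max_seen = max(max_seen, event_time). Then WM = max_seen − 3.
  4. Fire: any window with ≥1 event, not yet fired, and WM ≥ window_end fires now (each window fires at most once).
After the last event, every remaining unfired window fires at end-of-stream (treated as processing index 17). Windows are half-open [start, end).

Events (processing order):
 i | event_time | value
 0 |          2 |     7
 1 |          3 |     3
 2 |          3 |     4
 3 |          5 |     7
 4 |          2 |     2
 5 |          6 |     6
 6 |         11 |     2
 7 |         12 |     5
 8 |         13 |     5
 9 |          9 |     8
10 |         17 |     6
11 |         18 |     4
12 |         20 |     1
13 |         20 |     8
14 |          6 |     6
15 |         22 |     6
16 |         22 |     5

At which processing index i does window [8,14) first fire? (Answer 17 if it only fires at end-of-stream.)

10

i=0 t=2 v=7: → [2,8),[0,6); WM=-1
i=1 t=3 v=3: → [2,8),[0,6); WM=0
i=2 t=3 v=4: → [2,8),[0,6); WM=0
i=3 t=5 v=7: → [4,10),[2,8),[0,6); WM=2
i=4 t=2 v=2: → [2,8),[0,6); WM=2
i=5 t=6 v=6: → [6,12),[4,10),[2,8); WM=3
i=6 t=11 v=2: → [10,16),[8,14),[6,12); WM=8; [0,6) fires=5 [2,8) fires=6
i=7 t=12 v=5: → [12,18),[10,16),[8,14); WM=9
i=8 t=13 v=5: → [12,18),[10,16),[8,14); WM=10; [4,10) fires=2
i=9 t=9 v=8: → [8,14),[6,12),[4,10); WM=10
i=10 t=17 v=6: → [16,22),[14,20),[12,18); WM=14; [6,12) fires=3 [8,14) fires=4
i=11 t=18 v=4: → [18,24),[16,22),[14,20); WM=15
i=12 t=20 v=1: → [20,26),[18,24),[16,22); WM=17; [10,16) fires=3
i=13 t=20 v=8: → [20,26),[18,24),[16,22); WM=17
i=14 t=6 v=6: DROP (t<17-1); WM=17
i=15 t=22 v=6: → [22,28),[20,26),[18,24); WM=19; [12,18) fires=3
i=16 t=22 v=5: → [22,28),[20,26),[18,24); WM=19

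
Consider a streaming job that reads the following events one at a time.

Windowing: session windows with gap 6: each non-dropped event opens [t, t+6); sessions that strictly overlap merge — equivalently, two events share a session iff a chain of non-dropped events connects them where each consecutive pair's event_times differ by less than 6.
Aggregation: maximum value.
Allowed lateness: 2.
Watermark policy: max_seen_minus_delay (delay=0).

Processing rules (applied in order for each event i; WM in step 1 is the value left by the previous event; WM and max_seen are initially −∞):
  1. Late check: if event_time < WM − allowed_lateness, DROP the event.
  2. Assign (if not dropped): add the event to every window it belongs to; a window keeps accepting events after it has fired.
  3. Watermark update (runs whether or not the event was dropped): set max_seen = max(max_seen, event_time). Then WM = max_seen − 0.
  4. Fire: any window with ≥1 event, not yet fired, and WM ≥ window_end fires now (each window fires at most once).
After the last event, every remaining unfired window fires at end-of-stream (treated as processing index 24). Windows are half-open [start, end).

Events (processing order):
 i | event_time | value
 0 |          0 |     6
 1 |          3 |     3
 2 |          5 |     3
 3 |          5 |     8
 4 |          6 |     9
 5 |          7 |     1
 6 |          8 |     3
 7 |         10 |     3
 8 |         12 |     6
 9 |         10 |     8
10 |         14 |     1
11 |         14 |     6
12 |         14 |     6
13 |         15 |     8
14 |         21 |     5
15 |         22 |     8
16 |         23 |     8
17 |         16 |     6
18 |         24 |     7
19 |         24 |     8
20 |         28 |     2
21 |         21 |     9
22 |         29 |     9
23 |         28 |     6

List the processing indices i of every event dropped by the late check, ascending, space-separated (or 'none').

17 21

i=0 t=0 v=6: → [0,6); WM=0
i=1 t=3 v=3: → [0,9); WM=3
i=2 t=5 v=3: → [0,11); WM=5
i=3 t=5 v=8: → [0,11); WM=5
i=4 t=6 v=9: → [0,12); WM=6
i=5 t=7 v=1: → [0,13); WM=7
i=6 t=8 v=3: → [0,14); WM=8
i=7 t=10 v=3: → [0,16); WM=10
i=8 t=12 v=6: → [0,18); WM=12
i=9 t=10 v=8: → [0,18); WM=12
i=10 t=14 v=1: → [0,20); WM=14
i=11 t=14 v=6: → [0,20); WM=14
i=12 t=14 v=6: → [0,20); WM=14
i=13 t=15 v=8: → [0,21); WM=15
i=14 t=21 v=5: → [21,27); WM=21
i=15 t=22 v=8: → [21,28); WM=22
i=16 t=23 v=8: → [21,29); WM=23
i=17 t=16 v=6: DROP (t<23-2); WM=23
i=18 t=24 v=7: → [21,30); WM=24
i=19 t=24 v=8: → [21,30); WM=24
i=20 t=28 v=2: → [21,34); WM=28
i=21 t=21 v=9: DROP (t<28-2); WM=28
i=22 t=29 v=9: → [21,35); WM=29
i=23 t=28 v=6: → [21,35); WM=29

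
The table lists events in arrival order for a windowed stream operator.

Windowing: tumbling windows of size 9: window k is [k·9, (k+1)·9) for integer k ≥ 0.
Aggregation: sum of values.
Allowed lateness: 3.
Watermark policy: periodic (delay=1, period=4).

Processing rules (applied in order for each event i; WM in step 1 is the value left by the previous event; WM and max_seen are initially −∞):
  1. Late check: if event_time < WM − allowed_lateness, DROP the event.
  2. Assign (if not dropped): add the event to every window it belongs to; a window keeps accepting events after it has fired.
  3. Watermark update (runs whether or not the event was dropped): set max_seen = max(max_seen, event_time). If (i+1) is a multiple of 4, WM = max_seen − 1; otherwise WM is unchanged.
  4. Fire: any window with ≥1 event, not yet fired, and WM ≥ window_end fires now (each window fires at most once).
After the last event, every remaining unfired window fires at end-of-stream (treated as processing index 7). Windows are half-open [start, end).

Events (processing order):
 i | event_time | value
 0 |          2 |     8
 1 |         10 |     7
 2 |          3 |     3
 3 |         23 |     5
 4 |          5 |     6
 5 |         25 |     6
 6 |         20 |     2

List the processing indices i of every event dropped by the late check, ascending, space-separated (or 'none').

i=0 t=2 v=8: → [0,9); WM=−∞
i=1 t=10 v=7: → [9,18); WM=−∞
i=2 t=3 v=3: → [0,9); WM=−∞
i=3 t=23 v=5: → [18,27); WM=22; [0,9) fires=11 [9,18) fires=7
i=4 t=5 v=6: DROP (t<22-3); WM=22
i=5 t=25 v=6: → [18,27); WM=22
i=6 t=20 v=2: → [18,27); WM=22

4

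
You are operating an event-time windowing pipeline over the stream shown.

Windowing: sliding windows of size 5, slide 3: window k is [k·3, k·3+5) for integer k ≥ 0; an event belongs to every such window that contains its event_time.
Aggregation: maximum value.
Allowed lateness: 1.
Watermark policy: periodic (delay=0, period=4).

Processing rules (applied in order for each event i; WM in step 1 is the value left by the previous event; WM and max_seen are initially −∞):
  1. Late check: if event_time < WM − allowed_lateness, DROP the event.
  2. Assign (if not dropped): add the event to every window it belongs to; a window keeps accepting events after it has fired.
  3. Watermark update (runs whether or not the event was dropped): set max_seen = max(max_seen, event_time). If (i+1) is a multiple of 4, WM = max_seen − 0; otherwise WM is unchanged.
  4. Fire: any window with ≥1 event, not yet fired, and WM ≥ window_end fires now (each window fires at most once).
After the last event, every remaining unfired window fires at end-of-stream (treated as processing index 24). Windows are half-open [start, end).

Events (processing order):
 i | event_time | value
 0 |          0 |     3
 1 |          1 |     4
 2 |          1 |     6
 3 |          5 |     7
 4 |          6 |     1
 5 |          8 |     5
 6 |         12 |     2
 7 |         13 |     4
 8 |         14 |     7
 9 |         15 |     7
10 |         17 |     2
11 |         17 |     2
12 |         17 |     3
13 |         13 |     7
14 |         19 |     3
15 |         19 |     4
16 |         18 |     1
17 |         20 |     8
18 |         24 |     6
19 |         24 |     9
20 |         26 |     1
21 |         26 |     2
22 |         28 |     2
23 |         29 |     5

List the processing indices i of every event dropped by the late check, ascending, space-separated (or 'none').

13

i=0 t=0 v=3: → [0,5); WM=−∞
i=1 t=1 v=4: → [0,5); WM=−∞
i=2 t=1 v=6: → [0,5); WM=−∞
i=3 t=5 v=7: → [3,8); WM=5; [0,5) fires=6
i=4 t=6 v=1: → [6,11),[3,8); WM=5
i=5 t=8 v=5: → [6,11); WM=5
i=6 t=12 v=2: → [12,17),[9,14); WM=5
i=7 t=13 v=4: → [12,17),[9,14); WM=13; [3,8) fires=7 [6,11) fires=5
i=8 t=14 v=7: → [12,17); WM=13
i=9 t=15 v=7: → [15,20),[12,17); WM=13
i=10 t=17 v=2: → [15,20); WM=13
i=11 t=17 v=2: → [15,20); WM=17; [9,14) fires=4 [12,17) fires=7
i=12 t=17 v=3: → [15,20); WM=17
i=13 t=13 v=7: DROP (t<17-1); WM=17
i=14 t=19 v=3: → [18,23),[15,20); WM=17
i=15 t=19 v=4: → [18,23),[15,20); WM=19
i=16 t=18 v=1: → [18,23),[15,20); WM=19
i=17 t=20 v=8: → [18,23); WM=19
i=18 t=24 v=6: → [24,29),[21,26); WM=19
i=19 t=24 v=9: → [24,29),[21,26); WM=24; [15,20) fires=7 [18,23) fires=8
i=20 t=26 v=1: → [24,29); WM=24
i=21 t=26 v=2: → [24,29); WM=24
i=22 t=28 v=2: → [27,32),[24,29); WM=24
i=23 t=29 v=5: → [27,32); WM=29; [21,26) fires=9 [24,29) fires=9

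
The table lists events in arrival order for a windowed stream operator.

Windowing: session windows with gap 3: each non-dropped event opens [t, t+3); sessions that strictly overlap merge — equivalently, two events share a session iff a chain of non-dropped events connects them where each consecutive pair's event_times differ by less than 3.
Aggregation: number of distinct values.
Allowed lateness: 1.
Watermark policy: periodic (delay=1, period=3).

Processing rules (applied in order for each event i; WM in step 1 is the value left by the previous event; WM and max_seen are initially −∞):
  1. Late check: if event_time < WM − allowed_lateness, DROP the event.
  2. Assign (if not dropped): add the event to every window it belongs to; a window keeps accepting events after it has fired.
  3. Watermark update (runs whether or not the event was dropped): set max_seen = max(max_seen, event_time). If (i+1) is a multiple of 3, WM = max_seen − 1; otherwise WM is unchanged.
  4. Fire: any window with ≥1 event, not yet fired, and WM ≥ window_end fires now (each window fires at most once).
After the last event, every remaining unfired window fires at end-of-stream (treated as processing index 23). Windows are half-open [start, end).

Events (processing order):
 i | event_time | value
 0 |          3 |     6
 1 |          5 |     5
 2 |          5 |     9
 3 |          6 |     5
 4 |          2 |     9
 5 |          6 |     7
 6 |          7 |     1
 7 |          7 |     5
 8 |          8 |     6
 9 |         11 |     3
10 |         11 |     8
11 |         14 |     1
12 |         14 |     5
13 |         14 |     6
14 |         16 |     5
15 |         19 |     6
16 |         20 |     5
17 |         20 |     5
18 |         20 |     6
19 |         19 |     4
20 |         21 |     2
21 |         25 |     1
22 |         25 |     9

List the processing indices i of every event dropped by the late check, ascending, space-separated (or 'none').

i=0 t=3 v=6: → [3,6); WM=−∞
i=1 t=5 v=5: → [3,8); WM=−∞
i=2 t=5 v=9: → [3,8); WM=4
i=3 t=6 v=5: → [3,9); WM=4
i=4 t=2 v=9: DROP (t<4-1); WM=4
i=5 t=6 v=7: → [3,9); WM=5
i=6 t=7 v=1: → [3,10); WM=5
i=7 t=7 v=5: → [3,10); WM=5
i=8 t=8 v=6: → [3,11); WM=7
i=9 t=11 v=3: → [11,14); WM=7
i=10 t=11 v=8: → [11,14); WM=7
i=11 t=14 v=1: → [14,17); WM=13
i=12 t=14 v=5: → [14,17); WM=13
i=13 t=14 v=6: → [14,17); WM=13
i=14 t=16 v=5: → [14,19); WM=15
i=15 t=19 v=6: → [19,22); WM=15
i=16 t=20 v=5: → [19,23); WM=15
i=17 t=20 v=5: → [19,23); WM=19
i=18 t=20 v=6: → [19,23); WM=19
i=19 t=19 v=4: → [19,23); WM=19
i=20 t=21 v=2: → [19,24); WM=20
i=21 t=25 v=1: → [25,28); WM=20
i=22 t=25 v=9: → [25,28); WM=20

4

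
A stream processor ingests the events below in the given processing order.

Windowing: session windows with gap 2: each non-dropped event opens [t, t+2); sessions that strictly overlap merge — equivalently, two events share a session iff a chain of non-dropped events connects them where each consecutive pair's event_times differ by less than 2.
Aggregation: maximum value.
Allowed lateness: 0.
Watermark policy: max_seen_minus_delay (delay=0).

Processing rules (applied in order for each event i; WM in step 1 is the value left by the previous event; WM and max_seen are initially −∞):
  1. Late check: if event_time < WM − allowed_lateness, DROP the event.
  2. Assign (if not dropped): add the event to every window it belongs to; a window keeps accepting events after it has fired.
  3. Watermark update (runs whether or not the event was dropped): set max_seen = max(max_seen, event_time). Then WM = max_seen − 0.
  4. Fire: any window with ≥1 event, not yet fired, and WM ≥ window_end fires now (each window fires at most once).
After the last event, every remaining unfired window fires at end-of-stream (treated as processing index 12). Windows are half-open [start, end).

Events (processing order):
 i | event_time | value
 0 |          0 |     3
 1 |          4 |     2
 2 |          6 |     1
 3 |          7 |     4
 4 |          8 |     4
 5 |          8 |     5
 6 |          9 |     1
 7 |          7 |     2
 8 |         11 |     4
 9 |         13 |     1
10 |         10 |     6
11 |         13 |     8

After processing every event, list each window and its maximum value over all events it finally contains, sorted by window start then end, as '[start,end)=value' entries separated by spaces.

i=0 t=0 v=3: → [0,2); WM=0
i=1 t=4 v=2: → [4,6); WM=4
i=2 t=6 v=1: → [6,8); WM=6
i=3 t=7 v=4: → [6,9); WM=7
i=4 t=8 v=4: → [6,10); WM=8
i=5 t=8 v=5: → [6,10); WM=8
i=6 t=9 v=1: → [6,11); WM=9
i=7 t=7 v=2: DROP (t<9-0); WM=9
i=8 t=11 v=4: → [11,13); WM=11
i=9 t=13 v=1: → [13,15); WM=13
i=10 t=10 v=6: DROP (t<13-0); WM=13
i=11 t=13 v=8: → [13,15); WM=13

[0,2)=3 [4,6)=2 [6,11)=5 [11,13)=4 [13,15)=8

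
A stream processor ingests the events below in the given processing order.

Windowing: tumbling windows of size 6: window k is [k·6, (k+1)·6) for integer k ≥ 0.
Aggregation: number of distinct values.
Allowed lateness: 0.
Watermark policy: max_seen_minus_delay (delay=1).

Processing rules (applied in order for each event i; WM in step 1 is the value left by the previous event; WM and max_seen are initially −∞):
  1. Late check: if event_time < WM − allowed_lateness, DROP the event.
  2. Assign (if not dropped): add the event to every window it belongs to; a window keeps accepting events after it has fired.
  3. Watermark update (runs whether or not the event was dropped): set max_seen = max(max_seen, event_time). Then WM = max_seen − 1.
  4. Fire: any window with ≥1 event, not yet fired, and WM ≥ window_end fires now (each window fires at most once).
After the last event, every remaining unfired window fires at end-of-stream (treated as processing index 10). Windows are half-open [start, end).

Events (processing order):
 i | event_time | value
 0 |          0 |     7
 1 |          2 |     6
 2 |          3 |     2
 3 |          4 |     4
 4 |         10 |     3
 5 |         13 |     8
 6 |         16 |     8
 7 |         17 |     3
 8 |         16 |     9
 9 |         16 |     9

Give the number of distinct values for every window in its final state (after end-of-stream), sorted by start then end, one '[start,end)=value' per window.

i=0 t=0 v=7: → [0,6); WM=-1
i=1 t=2 v=6: → [0,6); WM=1
i=2 t=3 v=2: → [0,6); WM=2
i=3 t=4 v=4: → [0,6); WM=3
i=4 t=10 v=3: → [6,12); WM=9; [0,6) fires=4
i=5 t=13 v=8: → [12,18); WM=12; [6,12) fires=1
i=6 t=16 v=8: → [12,18); WM=15
i=7 t=17 v=3: → [12,18); WM=16
i=8 t=16 v=9: → [12,18); WM=16
i=9 t=16 v=9: → [12,18); WM=16

[0,6)=4 [6,12)=1 [12,18)=3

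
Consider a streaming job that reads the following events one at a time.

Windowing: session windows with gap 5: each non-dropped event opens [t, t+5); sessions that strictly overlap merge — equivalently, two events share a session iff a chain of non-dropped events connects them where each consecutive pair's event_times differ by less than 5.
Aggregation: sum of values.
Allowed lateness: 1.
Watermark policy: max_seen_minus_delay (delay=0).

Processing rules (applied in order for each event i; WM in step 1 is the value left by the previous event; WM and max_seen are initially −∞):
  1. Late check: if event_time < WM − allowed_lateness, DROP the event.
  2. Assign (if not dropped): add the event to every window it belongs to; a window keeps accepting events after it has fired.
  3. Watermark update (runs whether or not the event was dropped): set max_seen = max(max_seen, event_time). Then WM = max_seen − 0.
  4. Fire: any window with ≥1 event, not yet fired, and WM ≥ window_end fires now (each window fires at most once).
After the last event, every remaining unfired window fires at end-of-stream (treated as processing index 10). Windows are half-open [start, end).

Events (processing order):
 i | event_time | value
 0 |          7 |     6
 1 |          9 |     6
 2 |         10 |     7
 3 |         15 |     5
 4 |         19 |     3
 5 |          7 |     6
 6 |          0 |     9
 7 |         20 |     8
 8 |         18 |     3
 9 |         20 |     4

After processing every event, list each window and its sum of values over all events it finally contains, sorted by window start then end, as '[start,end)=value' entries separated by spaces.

i=0 t=7 v=6: → [7,12); WM=7
i=1 t=9 v=6: → [7,14); WM=9
i=2 t=10 v=7: → [7,15); WM=10
i=3 t=15 v=5: → [15,20); WM=15
i=4 t=19 v=3: → [15,24); WM=19
i=5 t=7 v=6: DROP (t<19-1); WM=19
i=6 t=0 v=9: DROP (t<19-1); WM=19
i=7 t=20 v=8: → [15,25); WM=20
i=8 t=18 v=3: DROP (t<20-1); WM=20
i=9 t=20 v=4: → [15,25); WM=20

[7,15)=19 [15,25)=20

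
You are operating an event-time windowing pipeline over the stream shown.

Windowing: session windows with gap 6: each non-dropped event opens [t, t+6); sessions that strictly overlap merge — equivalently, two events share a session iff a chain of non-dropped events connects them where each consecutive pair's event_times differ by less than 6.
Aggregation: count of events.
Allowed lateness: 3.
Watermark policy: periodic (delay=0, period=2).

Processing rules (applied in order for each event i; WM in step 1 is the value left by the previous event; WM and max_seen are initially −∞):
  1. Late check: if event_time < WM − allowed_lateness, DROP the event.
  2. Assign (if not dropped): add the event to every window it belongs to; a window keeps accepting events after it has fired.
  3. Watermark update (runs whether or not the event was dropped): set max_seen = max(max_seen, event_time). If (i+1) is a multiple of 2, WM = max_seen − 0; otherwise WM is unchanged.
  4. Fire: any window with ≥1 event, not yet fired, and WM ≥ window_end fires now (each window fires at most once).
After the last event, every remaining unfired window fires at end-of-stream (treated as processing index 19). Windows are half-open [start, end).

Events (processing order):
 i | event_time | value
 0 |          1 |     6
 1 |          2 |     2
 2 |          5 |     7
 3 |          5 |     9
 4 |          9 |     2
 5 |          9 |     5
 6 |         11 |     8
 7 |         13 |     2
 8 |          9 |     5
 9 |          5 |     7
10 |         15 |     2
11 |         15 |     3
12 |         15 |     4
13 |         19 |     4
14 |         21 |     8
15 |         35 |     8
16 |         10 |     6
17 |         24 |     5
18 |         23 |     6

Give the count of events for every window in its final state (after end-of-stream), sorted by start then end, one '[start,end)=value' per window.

[1,27)=13 [35,41)=1

i=0 t=1 v=6: → [1,7); WM=−∞
i=1 t=2 v=2: → [1,8); WM=2
i=2 t=5 v=7: → [1,11); WM=2
i=3 t=5 v=9: → [1,11); WM=5
i=4 t=9 v=2: → [1,15); WM=5
i=5 t=9 v=5: → [1,15); WM=9
i=6 t=11 v=8: → [1,17); WM=9
i=7 t=13 v=2: → [1,19); WM=13
i=8 t=9 v=5: DROP (t<13-3); WM=13
i=9 t=5 v=7: DROP (t<13-3); WM=13
i=10 t=15 v=2: → [1,21); WM=13
i=11 t=15 v=3: → [1,21); WM=15
i=12 t=15 v=4: → [1,21); WM=15
i=13 t=19 v=4: → [1,25); WM=19
i=14 t=21 v=8: → [1,27); WM=19
i=15 t=35 v=8: → [35,41); WM=35
i=16 t=10 v=6: DROP (t<35-3); WM=35
i=17 t=24 v=5: DROP (t<35-3); WM=35
i=18 t=23 v=6: DROP (t<35-3); WM=35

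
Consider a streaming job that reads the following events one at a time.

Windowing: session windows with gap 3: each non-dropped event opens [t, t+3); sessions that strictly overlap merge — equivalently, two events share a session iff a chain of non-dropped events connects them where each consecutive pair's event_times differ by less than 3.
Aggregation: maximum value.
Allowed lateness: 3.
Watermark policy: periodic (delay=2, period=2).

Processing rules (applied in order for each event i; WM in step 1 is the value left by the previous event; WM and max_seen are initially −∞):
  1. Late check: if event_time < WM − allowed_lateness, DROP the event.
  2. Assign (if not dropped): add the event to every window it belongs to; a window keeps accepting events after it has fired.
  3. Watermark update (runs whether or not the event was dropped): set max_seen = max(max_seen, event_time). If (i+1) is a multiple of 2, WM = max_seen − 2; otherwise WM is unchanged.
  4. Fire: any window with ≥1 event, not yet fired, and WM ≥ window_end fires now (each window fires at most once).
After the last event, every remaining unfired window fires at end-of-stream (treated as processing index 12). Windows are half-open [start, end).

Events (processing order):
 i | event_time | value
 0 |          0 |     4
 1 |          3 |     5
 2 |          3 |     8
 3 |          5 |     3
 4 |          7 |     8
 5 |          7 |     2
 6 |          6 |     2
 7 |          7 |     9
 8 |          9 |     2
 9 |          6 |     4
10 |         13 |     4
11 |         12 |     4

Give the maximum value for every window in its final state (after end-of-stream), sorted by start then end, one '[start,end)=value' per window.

i=0 t=0 v=4: → [0,3); WM=−∞
i=1 t=3 v=5: → [3,6); WM=1
i=2 t=3 v=8: → [3,6); WM=1
i=3 t=5 v=3: → [3,8); WM=3
i=4 t=7 v=8: → [3,10); WM=3
i=5 t=7 v=2: → [3,10); WM=5
i=6 t=6 v=2: → [3,10); WM=5
i=7 t=7 v=9: → [3,10); WM=5
i=8 t=9 v=2: → [3,12); WM=5
i=9 t=6 v=4: → [3,12); WM=7
i=10 t=13 v=4: → [13,16); WM=7
i=11 t=12 v=4: → [12,16); WM=11

[0,3)=4 [3,12)=9 [12,16)=4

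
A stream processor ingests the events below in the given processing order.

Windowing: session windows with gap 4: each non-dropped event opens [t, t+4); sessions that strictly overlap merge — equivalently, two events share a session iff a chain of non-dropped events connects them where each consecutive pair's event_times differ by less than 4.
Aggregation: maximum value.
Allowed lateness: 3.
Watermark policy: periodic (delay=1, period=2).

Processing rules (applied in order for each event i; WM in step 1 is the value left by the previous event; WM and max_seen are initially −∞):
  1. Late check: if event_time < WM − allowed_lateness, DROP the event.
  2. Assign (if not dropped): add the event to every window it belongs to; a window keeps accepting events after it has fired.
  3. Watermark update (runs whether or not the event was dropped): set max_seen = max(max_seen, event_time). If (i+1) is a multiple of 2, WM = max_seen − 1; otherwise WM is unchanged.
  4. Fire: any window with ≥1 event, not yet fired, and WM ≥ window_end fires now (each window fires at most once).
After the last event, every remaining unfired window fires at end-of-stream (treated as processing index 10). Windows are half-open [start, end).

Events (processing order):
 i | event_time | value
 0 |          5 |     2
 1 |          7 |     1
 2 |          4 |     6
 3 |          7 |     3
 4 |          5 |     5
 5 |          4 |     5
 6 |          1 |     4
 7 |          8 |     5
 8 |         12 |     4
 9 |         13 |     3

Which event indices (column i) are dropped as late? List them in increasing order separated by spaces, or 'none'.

i=0 t=5 v=2: → [5,9); WM=−∞
i=1 t=7 v=1: → [5,11); WM=6
i=2 t=4 v=6: → [4,11); WM=6
i=3 t=7 v=3: → [4,11); WM=6
i=4 t=5 v=5: → [4,11); WM=6
i=5 t=4 v=5: → [4,11); WM=6
i=6 t=1 v=4: DROP (t<6-3); WM=6
i=7 t=8 v=5: → [4,12); WM=7
i=8 t=12 v=4: → [12,16); WM=7
i=9 t=13 v=3: → [12,17); WM=12

6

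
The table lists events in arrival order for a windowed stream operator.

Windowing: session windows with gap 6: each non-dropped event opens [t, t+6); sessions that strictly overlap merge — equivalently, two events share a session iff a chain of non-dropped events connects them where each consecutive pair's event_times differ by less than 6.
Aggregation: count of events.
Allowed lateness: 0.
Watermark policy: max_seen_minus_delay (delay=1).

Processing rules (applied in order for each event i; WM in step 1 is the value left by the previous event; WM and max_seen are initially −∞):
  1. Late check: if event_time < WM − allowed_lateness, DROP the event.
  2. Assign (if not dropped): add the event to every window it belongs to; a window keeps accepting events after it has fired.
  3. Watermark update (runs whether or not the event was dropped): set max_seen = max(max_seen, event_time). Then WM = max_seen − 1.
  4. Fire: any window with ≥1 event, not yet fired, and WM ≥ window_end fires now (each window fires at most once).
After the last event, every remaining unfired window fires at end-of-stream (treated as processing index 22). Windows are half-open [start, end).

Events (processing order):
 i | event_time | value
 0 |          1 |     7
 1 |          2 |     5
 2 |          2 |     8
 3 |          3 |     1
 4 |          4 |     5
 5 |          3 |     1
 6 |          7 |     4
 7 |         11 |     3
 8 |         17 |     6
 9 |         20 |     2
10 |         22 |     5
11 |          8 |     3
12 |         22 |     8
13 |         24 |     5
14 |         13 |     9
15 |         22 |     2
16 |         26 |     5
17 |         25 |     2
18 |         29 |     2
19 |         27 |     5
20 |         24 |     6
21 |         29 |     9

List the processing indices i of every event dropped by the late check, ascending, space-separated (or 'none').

i=0 t=1 v=7: → [1,7); WM=0
i=1 t=2 v=5: → [1,8); WM=1
i=2 t=2 v=8: → [1,8); WM=1
i=3 t=3 v=1: → [1,9); WM=2
i=4 t=4 v=5: → [1,10); WM=3
i=5 t=3 v=1: → [1,10); WM=3
i=6 t=7 v=4: → [1,13); WM=6
i=7 t=11 v=3: → [1,17); WM=10
i=8 t=17 v=6: → [17,23); WM=16
i=9 t=20 v=2: → [17,26); WM=19
i=10 t=22 v=5: → [17,28); WM=21
i=11 t=8 v=3: DROP (t<21-0); WM=21
i=12 t=22 v=8: → [17,28); WM=21
i=13 t=24 v=5: → [17,30); WM=23
i=14 t=13 v=9: DROP (t<23-0); WM=23
i=15 t=22 v=2: DROP (t<23-0); WM=23
i=16 t=26 v=5: → [17,32); WM=25
i=17 t=25 v=2: → [17,32); WM=25
i=18 t=29 v=2: → [17,35); WM=28
i=19 t=27 v=5: DROP (t<28-0); WM=28
i=20 t=24 v=6: DROP (t<28-0); WM=28
i=21 t=29 v=9: → [17,35); WM=28

11 14 15 19 20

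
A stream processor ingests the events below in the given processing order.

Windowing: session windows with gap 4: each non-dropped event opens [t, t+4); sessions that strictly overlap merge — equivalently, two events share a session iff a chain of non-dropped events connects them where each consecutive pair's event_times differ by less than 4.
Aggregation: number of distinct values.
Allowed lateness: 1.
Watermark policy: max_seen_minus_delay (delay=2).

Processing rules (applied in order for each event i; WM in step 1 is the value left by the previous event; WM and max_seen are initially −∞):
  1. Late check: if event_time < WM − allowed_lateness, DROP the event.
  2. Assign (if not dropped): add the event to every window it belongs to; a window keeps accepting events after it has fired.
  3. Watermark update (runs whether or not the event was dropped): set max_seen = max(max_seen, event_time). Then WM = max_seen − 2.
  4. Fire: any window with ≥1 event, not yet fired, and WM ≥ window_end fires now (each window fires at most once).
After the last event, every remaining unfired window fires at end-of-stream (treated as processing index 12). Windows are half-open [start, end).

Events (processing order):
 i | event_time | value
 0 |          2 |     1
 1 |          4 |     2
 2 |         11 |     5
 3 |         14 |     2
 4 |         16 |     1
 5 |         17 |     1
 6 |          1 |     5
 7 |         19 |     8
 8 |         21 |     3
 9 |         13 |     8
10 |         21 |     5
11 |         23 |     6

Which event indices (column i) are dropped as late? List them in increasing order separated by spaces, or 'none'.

i=0 t=2 v=1: → [2,6); WM=0
i=1 t=4 v=2: → [2,8); WM=2
i=2 t=11 v=5: → [11,15); WM=9
i=3 t=14 v=2: → [11,18); WM=12
i=4 t=16 v=1: → [11,20); WM=14
i=5 t=17 v=1: → [11,21); WM=15
i=6 t=1 v=5: DROP (t<15-1); WM=15
i=7 t=19 v=8: → [11,23); WM=17
i=8 t=21 v=3: → [11,25); WM=19
i=9 t=13 v=8: DROP (t<19-1); WM=19
i=10 t=21 v=5: → [11,25); WM=19
i=11 t=23 v=6: → [11,27); WM=21

6 9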